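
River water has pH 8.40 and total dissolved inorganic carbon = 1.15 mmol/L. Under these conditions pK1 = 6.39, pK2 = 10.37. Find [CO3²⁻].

α₂ = 1 / (1 + [H⁺]/K2 + [H⁺]²/(K1K2)) = 1 / (1 + 10^+1.97 + 10^-0.04)
   = 1 / (1 + 93.325 + 0.91201) = 1/95.237 = 0.01050
[CO3²⁻] = α₂ × DIC = 0.01050 × 1.15 = 0.0121 mmol/L = 12.1 μmol/L

[CO3²⁻] = 12.1 μmol/L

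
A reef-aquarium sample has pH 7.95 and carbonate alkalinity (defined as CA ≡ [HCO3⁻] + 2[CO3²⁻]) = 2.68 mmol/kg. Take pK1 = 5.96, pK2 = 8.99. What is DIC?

CA = [HCO3⁻] + 2[CO3²⁻] = (α₁ + 2α₂)·DIC
At pH 7.95: [H⁺]/K1 = 10^-1.99 = 0.010233, K2/[H⁺] = 10^-1.04 = 0.091201
α₁ = 1/(1 + 0.010233 + 0.091201) = 1/1.1014 = 0.9079; α₂ = α₁·K2/[H⁺] = 0.08280
α₁ + 2α₂ = 1.0735
DIC = CA / (α₁ + 2α₂) = 2.68 / 1.0735 = 2.50 mmol/kg

DIC = 2.50 mmol/kg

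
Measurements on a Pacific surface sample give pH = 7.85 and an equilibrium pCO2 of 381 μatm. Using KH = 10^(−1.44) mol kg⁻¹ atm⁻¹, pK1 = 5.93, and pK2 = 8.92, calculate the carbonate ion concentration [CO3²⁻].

[CO2*] = KH · pCO2 = 10^(−1.44) × 381×10^-6 = 1.383×10^-5 mol/kg
α₀ = 1/(1 + K1/[H⁺] + K1K2/[H⁺]²) = 1/(1 + 10^+1.92 + 10^+0.85) = 0.01096
DIC = [CO2*]/α₀ = 1.383×10^-5 / 0.01096 = 1.262 mmol/kg
[CO3²⁻] = α₂·DIC; α₂ = 0.07758, so [CO3²⁻] = 0.07758 × 1.262 = 0.0979 mmol/kg

[CO3²⁻] = 0.0979 mmol/kg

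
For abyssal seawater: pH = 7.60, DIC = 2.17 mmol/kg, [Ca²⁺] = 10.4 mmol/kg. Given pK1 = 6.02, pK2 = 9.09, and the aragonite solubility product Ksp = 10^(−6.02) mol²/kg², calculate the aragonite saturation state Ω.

α₂ = 1 / (1 + [H⁺]/K2 + [H⁺]²/(K1K2)) = 1 / (1 + 10^+1.49 + 10^-0.09)
   = 1 / (1 + 30.903 + 0.81283) = 1/32.716 = 0.03057
[CO3²⁻] = α₂ × DIC = 0.03057 × 2.17 = 0.06633 mmol/kg
Ksp = 10^(−6.02) = 9.550×10^-7
Ω = [Ca²⁺][CO3²⁻]/Ksp = (10.4×10^-3)(6.633×10^-5) / 9.550×10^-7 = 0.722

Ω = 0.722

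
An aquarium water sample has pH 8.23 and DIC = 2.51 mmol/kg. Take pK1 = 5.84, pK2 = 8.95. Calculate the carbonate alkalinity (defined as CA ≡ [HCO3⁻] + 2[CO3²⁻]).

CA = [HCO3⁻] + 2[CO3²⁻] = (α₁ + 2α₂)·DIC
At pH 8.23: [H⁺]/K1 = 10^-2.39 = 0.0040738, K2/[H⁺] = 10^-0.72 = 0.19055
α₁ = 1/(1 + 0.0040738 + 0.19055) = 1/1.1946 = 0.8371; α₂ = α₁·K2/[H⁺] = 0.1595
α₁ + 2α₂ = 1.1561
CA = 1.1561 × 2.51 = 2.90 mmol/kg

CA = 2.90 mmol/kg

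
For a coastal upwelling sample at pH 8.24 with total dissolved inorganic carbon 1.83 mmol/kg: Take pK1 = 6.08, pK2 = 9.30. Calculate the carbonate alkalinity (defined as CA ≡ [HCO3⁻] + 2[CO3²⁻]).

CA = 1.96 mmol/kg

CA = [HCO3⁻] + 2[CO3²⁻] = (α₁ + 2α₂)·DIC
At pH 8.24: [H⁺]/K1 = 10^-2.16 = 0.0069183, K2/[H⁺] = 10^-1.06 = 0.087096
α₁ = 1/(1 + 0.0069183 + 0.087096) = 1/1.0940 = 0.9141; α₂ = α₁·K2/[H⁺] = 0.07961
α₁ + 2α₂ = 1.0733
CA = 1.0733 × 1.83 = 1.96 mmol/kg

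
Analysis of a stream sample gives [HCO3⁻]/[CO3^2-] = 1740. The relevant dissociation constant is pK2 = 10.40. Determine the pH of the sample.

pH = 7.16

From K2 = [H⁺][CO3^2-]/[HCO3⁻]:  pH = pK2 − log₁₀([HCO3⁻]/[CO3^2-])
log₁₀(1740) = +3.241
pH = 10.40 − (+3.241) = 7.16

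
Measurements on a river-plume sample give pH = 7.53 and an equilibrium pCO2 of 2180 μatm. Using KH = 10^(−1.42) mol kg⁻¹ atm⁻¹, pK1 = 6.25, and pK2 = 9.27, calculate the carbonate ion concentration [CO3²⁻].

[CO3²⁻] = 0.0287 mmol/kg

[CO2*] = KH · pCO2 = 10^(−1.42) × 2180×10^-6 = 8.288×10^-5 mol/kg
α₀ = 1/(1 + K1/[H⁺] + K1K2/[H⁺]²) = 1/(1 + 10^+1.28 + 10^-0.46) = 0.04902
DIC = [CO2*]/α₀ = 8.288×10^-5 / 0.04902 = 1.691 mmol/kg
[CO3²⁻] = α₂·DIC; α₂ = 0.01700, so [CO3²⁻] = 0.01700 × 1.691 = 0.0287 mmol/kg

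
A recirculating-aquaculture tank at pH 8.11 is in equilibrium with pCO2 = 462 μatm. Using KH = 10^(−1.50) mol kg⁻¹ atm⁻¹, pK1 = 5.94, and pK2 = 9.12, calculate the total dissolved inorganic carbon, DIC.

[CO2*] = KH · pCO2 = 10^(−1.50) × 462×10^-6 = 1.461×10^-5 mol/kg
α₀ = 1/(1 + K1/[H⁺] + K1K2/[H⁺]²) = 1/(1 + 10^+2.17 + 10^+1.16) = 0.006121
DIC = [CO2*]/α₀ = 1.461×10^-5 / 0.006121 = 2.39 mmol/kg

DIC = 2.39 mmol/kg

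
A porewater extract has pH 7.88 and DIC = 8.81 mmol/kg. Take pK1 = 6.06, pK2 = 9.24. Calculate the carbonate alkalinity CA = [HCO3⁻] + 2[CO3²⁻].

CA = 9.05 mmol/kg

CA = [HCO3⁻] + 2[CO3²⁻] = (α₁ + 2α₂)·DIC
At pH 7.88: [H⁺]/K1 = 10^-1.82 = 0.015136, K2/[H⁺] = 10^-1.36 = 0.043652
α₁ = 1/(1 + 0.015136 + 0.043652) = 1/1.0588 = 0.9445; α₂ = α₁·K2/[H⁺] = 0.04123
α₁ + 2α₂ = 1.0269
CA = 1.0269 × 8.81 = 9.05 mmol/kg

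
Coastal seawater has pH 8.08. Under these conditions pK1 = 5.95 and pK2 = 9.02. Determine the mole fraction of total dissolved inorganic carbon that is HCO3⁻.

α₁ = 0.891

α₁ = 1 / (1 + [H⁺]/K1 + K2/[H⁺]) = 1 / (1 + 10^-2.13 + 10^-0.94)
   = 1 / (1 + 0.0074131 + 0.11482) = 1/1.1222 = 0.8911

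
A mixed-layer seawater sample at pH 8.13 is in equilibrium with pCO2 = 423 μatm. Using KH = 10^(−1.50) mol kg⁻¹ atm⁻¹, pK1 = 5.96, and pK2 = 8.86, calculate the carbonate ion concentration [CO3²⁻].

[CO3²⁻] = 0.368 mmol/kg

[CO2*] = KH · pCO2 = 10^(−1.50) × 423×10^-6 = 1.338×10^-5 mol/kg
α₀ = 1/(1 + K1/[H⁺] + K1K2/[H⁺]²) = 1/(1 + 10^+2.17 + 10^+1.44) = 0.005667
DIC = [CO2*]/α₀ = 1.338×10^-5 / 0.005667 = 2.360 mmol/kg
[CO3²⁻] = α₂·DIC; α₂ = 0.1561, so [CO3²⁻] = 0.1561 × 2.360 = 0.368 mmol/kg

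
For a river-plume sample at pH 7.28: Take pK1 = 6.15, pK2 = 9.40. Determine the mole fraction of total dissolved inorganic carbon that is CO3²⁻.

α₂ = 0.00701

α₂ = 1 / (1 + [H⁺]/K2 + [H⁺]²/(K1K2)) = 1 / (1 + 10^+2.12 + 10^+0.99)
   = 1 / (1 + 131.83 + 9.7724) = 1/142.60 = 0.007013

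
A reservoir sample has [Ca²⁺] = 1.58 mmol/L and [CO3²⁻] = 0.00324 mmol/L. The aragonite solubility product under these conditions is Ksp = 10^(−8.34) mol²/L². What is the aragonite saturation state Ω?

Ω = 1.12

Ksp = 10^(−8.34) = 4.571×10^-9
Ω = [Ca²⁺][CO3²⁻]/Ksp = (1.58×10^-3)(0.00324×10^-3) / 4.571×10^-9 = 1.12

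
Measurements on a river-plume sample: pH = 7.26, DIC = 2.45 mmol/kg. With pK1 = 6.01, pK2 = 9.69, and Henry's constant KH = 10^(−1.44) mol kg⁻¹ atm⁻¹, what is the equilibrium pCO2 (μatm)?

α₀ = 1 / (1 + K1/[H⁺] + K1K2/[H⁺]²) = 1 / (1 + 10^+1.25 + 10^-1.18)
   = 1 / (1 + 17.783 + 0.066069) = 1/18.849 = 0.05305
[CO2*] = α₀ × DIC = 0.05305 × 2.45 = 0.1300 mmol/kg
pCO2 = [CO2*]/KH = 1.300×10^-4 / 3.631×10^-2 = 3580 μatm

pCO2 = 3580 μatm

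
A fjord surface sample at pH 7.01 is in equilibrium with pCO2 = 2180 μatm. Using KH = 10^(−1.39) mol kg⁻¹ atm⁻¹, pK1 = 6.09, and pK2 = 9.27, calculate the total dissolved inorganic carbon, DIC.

[CO2*] = KH · pCO2 = 10^(−1.39) × 2180×10^-6 = 8.881×10^-5 mol/kg
α₀ = 1/(1 + K1/[H⁺] + K1K2/[H⁺]²) = 1/(1 + 10^+0.92 + 10^-1.34) = 0.1068
DIC = [CO2*]/α₀ = 8.881×10^-5 / 0.1068 = 0.832 mmol/kg

DIC = 0.832 mmol/kg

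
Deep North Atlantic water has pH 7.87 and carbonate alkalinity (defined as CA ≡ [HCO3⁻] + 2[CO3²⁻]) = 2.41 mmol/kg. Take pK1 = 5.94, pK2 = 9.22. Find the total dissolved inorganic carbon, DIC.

CA = [HCO3⁻] + 2[CO3²⁻] = (α₁ + 2α₂)·DIC
At pH 7.87: [H⁺]/K1 = 10^-1.93 = 0.011749, K2/[H⁺] = 10^-1.35 = 0.044668
α₁ = 1/(1 + 0.011749 + 0.044668) = 1/1.0564 = 0.9466; α₂ = α₁·K2/[H⁺] = 0.04228
α₁ + 2α₂ = 1.0312
DIC = CA / (α₁ + 2α₂) = 2.41 / 1.0312 = 2.34 mmol/kg

DIC = 2.34 mmol/kg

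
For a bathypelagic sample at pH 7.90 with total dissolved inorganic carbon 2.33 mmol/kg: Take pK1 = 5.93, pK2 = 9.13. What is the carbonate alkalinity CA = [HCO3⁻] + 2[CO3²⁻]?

CA = [HCO3⁻] + 2[CO3²⁻] = (α₁ + 2α₂)·DIC
At pH 7.90: [H⁺]/K1 = 10^-1.97 = 0.010715, K2/[H⁺] = 10^-1.23 = 0.058884
α₁ = 1/(1 + 0.010715 + 0.058884) = 1/1.0696 = 0.9349; α₂ = α₁·K2/[H⁺] = 0.05505
α₁ + 2α₂ = 1.0450
CA = 1.0450 × 2.33 = 2.43 mmol/kg

CA = 2.43 mmol/kg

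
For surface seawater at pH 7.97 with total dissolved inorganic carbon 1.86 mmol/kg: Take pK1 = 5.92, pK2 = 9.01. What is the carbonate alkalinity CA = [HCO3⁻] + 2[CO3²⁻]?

CA = 2.00 mmol/kg

CA = [HCO3⁻] + 2[CO3²⁻] = (α₁ + 2α₂)·DIC
At pH 7.97: [H⁺]/K1 = 10^-2.05 = 0.0089125, K2/[H⁺] = 10^-1.04 = 0.091201
α₁ = 1/(1 + 0.0089125 + 0.091201) = 1/1.1001 = 0.9090; α₂ = α₁·K2/[H⁺] = 0.08290
α₁ + 2α₂ = 1.0748
CA = 1.0748 × 1.86 = 2.00 mmol/kg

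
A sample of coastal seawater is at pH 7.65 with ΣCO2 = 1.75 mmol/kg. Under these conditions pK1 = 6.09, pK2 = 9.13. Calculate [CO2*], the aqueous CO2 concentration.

α₀ = 1 / (1 + K1/[H⁺] + K1K2/[H⁺]²) = 1 / (1 + 10^+1.56 + 10^+0.08)
   = 1 / (1 + 36.308 + 1.2023) = 1/38.510 = 0.02597
[CO2*] = α₀ × DIC = 0.02597 × 1.75 = 0.0454 mmol/kg

[CO2*] = 0.0454 mmol/kg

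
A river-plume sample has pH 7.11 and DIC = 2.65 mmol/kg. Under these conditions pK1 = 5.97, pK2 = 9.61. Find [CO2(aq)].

[CO2*] = 0.178 mmol/kg

α₀ = 1 / (1 + K1/[H⁺] + K1K2/[H⁺]²) = 1 / (1 + 10^+1.14 + 10^-1.36)
   = 1 / (1 + 13.804 + 0.043652) = 1/14.847 = 0.06735
[CO2*] = α₀ × DIC = 0.06735 × 2.65 = 0.178 mmol/kg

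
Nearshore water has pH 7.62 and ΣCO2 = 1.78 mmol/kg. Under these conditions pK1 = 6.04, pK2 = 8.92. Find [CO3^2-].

α₂ = 1 / (1 + [H⁺]/K2 + [H⁺]²/(K1K2)) = 1 / (1 + 10^+1.30 + 10^-0.28)
   = 1 / (1 + 19.953 + 0.52481) = 1/21.477 = 0.04656
[CO3²⁻] = α₂ × DIC = 0.04656 × 1.78 = 0.0829 mmol/kg

[CO3²⁻] = 0.0829 mmol/kg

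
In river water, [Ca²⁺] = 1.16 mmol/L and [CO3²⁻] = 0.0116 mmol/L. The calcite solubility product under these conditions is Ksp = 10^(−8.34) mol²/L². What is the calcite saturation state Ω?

Ksp = 10^(−8.34) = 4.571×10^-9
Ω = [Ca²⁺][CO3²⁻]/Ksp = (1.16×10^-3)(0.0116×10^-3) / 4.571×10^-9 = 2.94

Ω = 2.94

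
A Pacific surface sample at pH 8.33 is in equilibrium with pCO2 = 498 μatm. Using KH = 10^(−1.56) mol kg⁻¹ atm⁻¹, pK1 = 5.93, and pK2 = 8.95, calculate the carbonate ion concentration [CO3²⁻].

[CO3²⁻] = 0.826 mmol/kg

[CO2*] = KH · pCO2 = 10^(−1.56) × 498×10^-6 = 1.372×10^-5 mol/kg
α₀ = 1/(1 + K1/[H⁺] + K1K2/[H⁺]²) = 1/(1 + 10^+2.40 + 10^+1.78) = 0.003201
DIC = [CO2*]/α₀ = 1.372×10^-5 / 0.003201 = 4.286 mmol/kg
[CO3²⁻] = α₂·DIC; α₂ = 0.1929, so [CO3²⁻] = 0.1929 × 4.286 = 0.826 mmol/kg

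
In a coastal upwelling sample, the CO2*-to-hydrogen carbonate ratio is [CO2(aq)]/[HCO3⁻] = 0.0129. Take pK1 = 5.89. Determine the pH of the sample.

From K1 = [H⁺][HCO3⁻]/[CO2(aq)]:  pH = pK1 − log₁₀([CO2(aq)]/[HCO3⁻])
log₁₀(0.0129) = -1.889
pH = 5.89 − (-1.889) = 7.78

pH = 7.78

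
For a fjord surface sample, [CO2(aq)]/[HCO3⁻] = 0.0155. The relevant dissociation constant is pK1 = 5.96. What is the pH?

From K1 = [H⁺][HCO3⁻]/[CO2(aq)]:  pH = pK1 − log₁₀([CO2(aq)]/[HCO3⁻])
log₁₀(0.0155) = -1.810
pH = 5.96 − (-1.810) = 7.77

pH = 7.77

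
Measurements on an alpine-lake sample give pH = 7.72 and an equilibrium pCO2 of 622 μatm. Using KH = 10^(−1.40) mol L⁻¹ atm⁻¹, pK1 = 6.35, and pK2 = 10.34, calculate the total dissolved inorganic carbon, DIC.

[CO2*] = KH · pCO2 = 10^(−1.40) × 622×10^-6 = 2.476×10^-5 mol/L
α₀ = 1/(1 + K1/[H⁺] + K1K2/[H⁺]²) = 1/(1 + 10^+1.37 + 10^-1.25) = 0.04082
DIC = [CO2*]/α₀ = 2.476×10^-5 / 0.04082 = 0.607 mmol/L

DIC = 0.607 mmol/L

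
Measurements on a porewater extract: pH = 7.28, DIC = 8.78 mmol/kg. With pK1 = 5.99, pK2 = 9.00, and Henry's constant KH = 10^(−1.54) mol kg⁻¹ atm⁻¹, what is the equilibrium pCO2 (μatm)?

pCO2 = 1.46×10^4 μatm

α₀ = 1 / (1 + K1/[H⁺] + K1K2/[H⁺]²) = 1 / (1 + 10^+1.29 + 10^-0.43)
   = 1 / (1 + 19.498 + 0.37154) = 1/20.870 = 0.04792
[CO2*] = α₀ × DIC = 0.04792 × 8.78 = 0.4207 mmol/kg
pCO2 = [CO2*]/KH = 4.207×10^-4 / 2.884×10^-2 = 1.46×10^4 μatm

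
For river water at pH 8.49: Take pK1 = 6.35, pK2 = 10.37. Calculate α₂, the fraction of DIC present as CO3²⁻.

α₂ = 1 / (1 + [H⁺]/K2 + [H⁺]²/(K1K2)) = 1 / (1 + 10^+1.88 + 10^-0.26)
   = 1 / (1 + 75.858 + 0.54954) = 1/77.407 = 0.01292

α₂ = 0.0129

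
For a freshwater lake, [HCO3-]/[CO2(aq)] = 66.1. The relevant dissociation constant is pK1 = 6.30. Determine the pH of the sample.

pH = 8.12

From K1 = [H⁺][HCO3-]/[CO2(aq)]:  pH = pK1 + log₁₀([HCO3-]/[CO2(aq)])
log₁₀(66.1) = +1.820
pH = 6.30 + (+1.820) = 8.12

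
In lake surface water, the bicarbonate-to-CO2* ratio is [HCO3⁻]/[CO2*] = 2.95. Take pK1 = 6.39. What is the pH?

From K1 = [H⁺][HCO3⁻]/[CO2*]:  pH = pK1 + log₁₀([HCO3⁻]/[CO2*])
log₁₀(2.95) = +0.470
pH = 6.39 + (+0.470) = 6.86

pH = 6.86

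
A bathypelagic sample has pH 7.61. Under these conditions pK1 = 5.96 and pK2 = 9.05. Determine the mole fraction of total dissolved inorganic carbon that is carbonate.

α₂ = 1 / (1 + [H⁺]/K2 + [H⁺]²/(K1K2)) = 1 / (1 + 10^+1.44 + 10^-0.21)
   = 1 / (1 + 27.542 + 0.61660) = 1/29.159 = 0.03429

α₂ = 0.0343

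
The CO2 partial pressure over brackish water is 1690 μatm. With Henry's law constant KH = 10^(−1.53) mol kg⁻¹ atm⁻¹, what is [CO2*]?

[CO2*] = 49.9 μmol/kg

KH = 10^(−1.53) = 2.951×10^-2 mol kg⁻¹ atm⁻¹
[CO2*] = KH · pCO2 = 2.951×10^-2 × 1690×10^-6 atm = 4.99×10^-5 mol/kg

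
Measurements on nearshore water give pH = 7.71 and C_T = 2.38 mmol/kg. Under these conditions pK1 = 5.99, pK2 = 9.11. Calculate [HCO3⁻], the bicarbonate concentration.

[HCO3⁻] = 2.25 mmol/kg

α₁ = 1 / (1 + [H⁺]/K1 + K2/[H⁺]) = 1 / (1 + 10^-1.72 + 10^-1.40)
   = 1 / (1 + 0.019055 + 0.039811) = 1/1.0589 = 0.9444
[HCO3⁻] = α₁ × DIC = 0.9444 × 2.38 = 2.25 mmol/kg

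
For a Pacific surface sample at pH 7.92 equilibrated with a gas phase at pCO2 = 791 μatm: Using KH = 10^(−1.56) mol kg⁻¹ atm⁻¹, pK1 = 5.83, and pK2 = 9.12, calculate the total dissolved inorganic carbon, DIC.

[CO2*] = KH · pCO2 = 10^(−1.56) × 791×10^-6 = 2.179×10^-5 mol/kg
α₀ = 1/(1 + K1/[H⁺] + K1K2/[H⁺]²) = 1/(1 + 10^+2.09 + 10^+0.89) = 0.007588
DIC = [CO2*]/α₀ = 2.179×10^-5 / 0.007588 = 2.87 mmol/kg

DIC = 2.87 mmol/kg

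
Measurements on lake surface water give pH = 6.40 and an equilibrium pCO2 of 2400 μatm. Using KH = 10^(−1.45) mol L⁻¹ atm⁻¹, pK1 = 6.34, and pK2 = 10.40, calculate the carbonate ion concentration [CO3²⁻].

[CO2*] = KH · pCO2 = 10^(−1.45) × 2400×10^-6 = 8.516×10^-5 mol/L
α₀ = 1/(1 + K1/[H⁺] + K1K2/[H⁺]²) = 1/(1 + 10^+0.06 + 10^-3.94) = 0.4655
DIC = [CO2*]/α₀ = 8.516×10^-5 / 0.4655 = 0.1829 mmol/L
[CO3²⁻] = α₂·DIC; α₂ = 5.345×10^-5, so [CO3²⁻] = 5.345×10^-5 × 0.1829 = 9.78×10^-6 mmol/L = 0.00978 μmol/L

[CO3²⁻] = 0.00978 μmol/L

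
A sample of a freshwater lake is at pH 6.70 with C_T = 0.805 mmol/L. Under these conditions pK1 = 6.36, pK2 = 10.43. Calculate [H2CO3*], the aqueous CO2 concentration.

α₀ = 1 / (1 + K1/[H⁺] + K1K2/[H⁺]²) = 1 / (1 + 10^+0.34 + 10^-3.39)
   = 1 / (1 + 2.1878 + 0.00040738) = 1/3.1882 = 0.3137
[CO2*] = α₀ × DIC = 0.3137 × 0.805 = 0.252 mmol/L

[CO2*] = 0.252 mmol/L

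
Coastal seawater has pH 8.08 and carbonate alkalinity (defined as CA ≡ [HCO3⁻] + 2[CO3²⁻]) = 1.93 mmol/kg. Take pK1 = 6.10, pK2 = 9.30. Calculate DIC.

CA = [HCO3⁻] + 2[CO3²⁻] = (α₁ + 2α₂)·DIC
At pH 8.08: [H⁺]/K1 = 10^-1.98 = 0.010471, K2/[H⁺] = 10^-1.22 = 0.060256
α₁ = 1/(1 + 0.010471 + 0.060256) = 1/1.0707 = 0.9339; α₂ = α₁·K2/[H⁺] = 0.05628
α₁ + 2α₂ = 1.0465
DIC = CA / (α₁ + 2α₂) = 1.93 / 1.0465 = 1.84 mmol/kg

DIC = 1.84 mmol/kg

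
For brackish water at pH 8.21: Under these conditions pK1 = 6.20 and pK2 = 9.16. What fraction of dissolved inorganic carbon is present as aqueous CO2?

α₀ = 0.00871

α₀ = 1 / (1 + K1/[H⁺] + K1K2/[H⁺]²) = 1 / (1 + 10^+2.01 + 10^+1.06)
   = 1 / (1 + 102.33 + 11.482) = 1/114.81 = 0.008710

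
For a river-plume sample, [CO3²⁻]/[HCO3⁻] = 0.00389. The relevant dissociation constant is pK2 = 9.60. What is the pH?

pH = 7.19

From K2 = [H⁺][CO3²⁻]/[HCO3⁻]:  pH = pK2 + log₁₀([CO3²⁻]/[HCO3⁻])
log₁₀(0.00389) = -2.410
pH = 9.60 + (-2.410) = 7.19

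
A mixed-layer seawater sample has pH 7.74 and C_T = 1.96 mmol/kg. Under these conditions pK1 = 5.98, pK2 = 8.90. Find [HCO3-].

α₁ = 1 / (1 + [H⁺]/K1 + K2/[H⁺]) = 1 / (1 + 10^-1.76 + 10^-1.16)
   = 1 / (1 + 0.017378 + 0.069183) = 1/1.0866 = 0.9203
[HCO3⁻] = α₁ × DIC = 0.9203 × 1.96 = 1.80 mmol/kg

[HCO3⁻] = 1.80 mmol/kg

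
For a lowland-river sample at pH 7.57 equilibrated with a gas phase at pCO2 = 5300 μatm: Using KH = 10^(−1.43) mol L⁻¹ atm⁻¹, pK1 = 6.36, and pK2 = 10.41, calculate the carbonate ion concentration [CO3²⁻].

[CO3²⁻] = 4.62 μmol/L

[CO2*] = KH · pCO2 = 10^(−1.43) × 5300×10^-6 = 1.969×10^-4 mol/L
α₀ = 1/(1 + K1/[H⁺] + K1K2/[H⁺]²) = 1/(1 + 10^+1.21 + 10^-1.63) = 0.05800
DIC = [CO2*]/α₀ = 1.969×10^-4 / 0.05800 = 3.395 mmol/L
[CO3²⁻] = α₂·DIC; α₂ = 0.001360, so [CO3²⁻] = 0.001360 × 3.395 = 0.00462 mmol/L = 4.62 μmol/L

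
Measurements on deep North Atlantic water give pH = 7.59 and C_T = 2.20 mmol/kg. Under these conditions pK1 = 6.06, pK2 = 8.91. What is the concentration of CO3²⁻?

α₂ = 1 / (1 + [H⁺]/K2 + [H⁺]²/(K1K2)) = 1 / (1 + 10^+1.32 + 10^-0.21)
   = 1 / (1 + 20.893 + 0.61660) = 1/22.510 = 0.04443
[CO3²⁻] = α₂ × DIC = 0.04443 × 2.20 = 0.0977 mmol/kg

[CO3²⁻] = 0.0977 mmol/kg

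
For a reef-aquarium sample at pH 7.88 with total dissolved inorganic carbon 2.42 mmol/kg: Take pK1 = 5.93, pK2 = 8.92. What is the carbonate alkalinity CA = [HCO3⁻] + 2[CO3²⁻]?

CA = [HCO3⁻] + 2[CO3²⁻] = (α₁ + 2α₂)·DIC
At pH 7.88: [H⁺]/K1 = 10^-1.95 = 0.011220, K2/[H⁺] = 10^-1.04 = 0.091201
α₁ = 1/(1 + 0.011220 + 0.091201) = 1/1.1024 = 0.9071; α₂ = α₁·K2/[H⁺] = 0.08273
α₁ + 2α₂ = 1.0726
CA = 1.0726 × 2.42 = 2.60 mmol/kg

CA = 2.60 mmol/kg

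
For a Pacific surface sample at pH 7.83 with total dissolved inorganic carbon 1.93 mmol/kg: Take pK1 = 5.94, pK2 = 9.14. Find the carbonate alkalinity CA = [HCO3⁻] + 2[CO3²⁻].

CA = [HCO3⁻] + 2[CO3²⁻] = (α₁ + 2α₂)·DIC
At pH 7.83: [H⁺]/K1 = 10^-1.89 = 0.012882, K2/[H⁺] = 10^-1.31 = 0.048978
α₁ = 1/(1 + 0.012882 + 0.048978) = 1/1.0619 = 0.9417; α₂ = α₁·K2/[H⁺] = 0.04612
α₁ + 2α₂ = 1.0340
CA = 1.0340 × 1.93 = 2.00 mmol/kg

CA = 2.00 mmol/kg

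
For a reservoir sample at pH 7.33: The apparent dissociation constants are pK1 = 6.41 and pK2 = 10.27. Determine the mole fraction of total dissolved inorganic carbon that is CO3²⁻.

α₂ = 0.00102

α₂ = 1 / (1 + [H⁺]/K2 + [H⁺]²/(K1K2)) = 1 / (1 + 10^+2.94 + 10^+2.02)
   = 1 / (1 + 870.96 + 104.71) = 1/976.68 = 0.001024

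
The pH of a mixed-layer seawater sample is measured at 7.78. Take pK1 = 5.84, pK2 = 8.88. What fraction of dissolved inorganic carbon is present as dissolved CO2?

α₀ = 0.0105

α₀ = 1 / (1 + K1/[H⁺] + K1K2/[H⁺]²) = 1 / (1 + 10^+1.94 + 10^+0.84)
   = 1 / (1 + 87.096 + 6.9183) = 1/95.015 = 0.01052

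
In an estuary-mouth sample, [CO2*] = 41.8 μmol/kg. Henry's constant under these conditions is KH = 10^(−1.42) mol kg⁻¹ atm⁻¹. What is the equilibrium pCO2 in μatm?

KH = 10^(−1.42) = 3.802×10^-2 mol kg⁻¹ atm⁻¹
pCO2 = [CO2*]/KH = 41.8×10^-6 / 3.802×10^-2 = 1.10×10^-3 atm = 1100 μatm

pCO2 = 1100 μatm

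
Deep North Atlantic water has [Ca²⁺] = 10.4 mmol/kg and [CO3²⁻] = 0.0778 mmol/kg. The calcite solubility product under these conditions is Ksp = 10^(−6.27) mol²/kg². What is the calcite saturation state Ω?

Ω = 1.51

Ksp = 10^(−6.27) = 5.370×10^-7
Ω = [Ca²⁺][CO3²⁻]/Ksp = (10.4×10^-3)(0.0778×10^-3) / 5.370×10^-7 = 1.51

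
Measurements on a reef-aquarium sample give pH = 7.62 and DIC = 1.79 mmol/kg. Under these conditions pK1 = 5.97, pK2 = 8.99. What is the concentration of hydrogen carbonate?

α₁ = 1 / (1 + [H⁺]/K1 + K2/[H⁺]) = 1 / (1 + 10^-1.65 + 10^-1.37)
   = 1 / (1 + 0.022387 + 0.042658) = 1/1.0650 = 0.9389
[HCO3⁻] = α₁ × DIC = 0.9389 × 1.79 = 1.68 mmol/kg

[HCO3⁻] = 1.68 mmol/kg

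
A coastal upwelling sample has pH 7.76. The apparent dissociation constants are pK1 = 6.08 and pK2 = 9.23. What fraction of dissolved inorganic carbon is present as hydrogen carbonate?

α₁ = 0.948

α₁ = 1 / (1 + [H⁺]/K1 + K2/[H⁺]) = 1 / (1 + 10^-1.68 + 10^-1.47)
   = 1 / (1 + 0.020893 + 0.033884) = 1/1.0548 = 0.9481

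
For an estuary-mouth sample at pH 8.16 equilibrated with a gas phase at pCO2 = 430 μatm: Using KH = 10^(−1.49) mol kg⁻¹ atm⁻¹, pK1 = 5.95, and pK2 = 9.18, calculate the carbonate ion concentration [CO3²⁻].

[CO3²⁻] = 0.216 mmol/kg

[CO2*] = KH · pCO2 = 10^(−1.49) × 430×10^-6 = 1.391×10^-5 mol/kg
α₀ = 1/(1 + K1/[H⁺] + K1K2/[H⁺]²) = 1/(1 + 10^+2.21 + 10^+1.19) = 0.005597
DIC = [CO2*]/α₀ = 1.391×10^-5 / 0.005597 = 2.486 mmol/kg
[CO3²⁻] = α₂·DIC; α₂ = 0.08669, so [CO3²⁻] = 0.08669 × 2.486 = 0.216 mmol/kg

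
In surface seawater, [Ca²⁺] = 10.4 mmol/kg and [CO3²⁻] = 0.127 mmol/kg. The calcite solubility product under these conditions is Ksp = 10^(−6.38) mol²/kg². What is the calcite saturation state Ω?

Ω = 3.17

Ksp = 10^(−6.38) = 4.169×10^-7
Ω = [Ca²⁺][CO3²⁻]/Ksp = (10.4×10^-3)(0.127×10^-3) / 4.169×10^-7 = 3.17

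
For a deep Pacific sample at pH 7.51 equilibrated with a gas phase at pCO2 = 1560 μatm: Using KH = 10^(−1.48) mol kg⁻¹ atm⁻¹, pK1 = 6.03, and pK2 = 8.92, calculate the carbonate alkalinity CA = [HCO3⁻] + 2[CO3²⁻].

[CO2*] = KH · pCO2 = 10^(−1.48) × 1560×10^-6 = 5.166×10^-5 mol/kg
α₀ = 1/(1 + K1/[H⁺] + K1K2/[H⁺]²) = 1/(1 + 10^+1.48 + 10^+0.07) = 0.03089
DIC = [CO2*]/α₀ = 5.166×10^-5 / 0.03089 = 1.672 mmol/kg
CA = (α₁ + 2α₂)·DIC = (0.9328 + 2×0.03629) × 1.672 = 1.68 mmol/kg

CA = 1.68 mmol/kg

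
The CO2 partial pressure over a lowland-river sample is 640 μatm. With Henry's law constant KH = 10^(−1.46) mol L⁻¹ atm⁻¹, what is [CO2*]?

[CO2*] = 22.2 μmol/L

KH = 10^(−1.46) = 3.467×10^-2 mol L⁻¹ atm⁻¹
[CO2*] = KH · pCO2 = 3.467×10^-2 × 640×10^-6 atm = 2.22×10^-5 mol/L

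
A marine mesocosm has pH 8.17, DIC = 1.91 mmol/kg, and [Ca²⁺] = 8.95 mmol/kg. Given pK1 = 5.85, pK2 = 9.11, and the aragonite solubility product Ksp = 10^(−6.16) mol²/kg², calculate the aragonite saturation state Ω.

Ω = 2.53

α₂ = 1 / (1 + [H⁺]/K2 + [H⁺]²/(K1K2)) = 1 / (1 + 10^+0.94 + 10^-1.38)
   = 1 / (1 + 8.7096 + 0.041687) = 1/9.7513 = 0.1026
[CO3²⁻] = α₂ × DIC = 0.1026 × 1.91 = 0.1959 mmol/kg
Ksp = 10^(−6.16) = 6.918×10^-7
Ω = [Ca²⁺][CO3²⁻]/Ksp = (8.95×10^-3)(1.959×10^-4) / 6.918×10^-7 = 2.53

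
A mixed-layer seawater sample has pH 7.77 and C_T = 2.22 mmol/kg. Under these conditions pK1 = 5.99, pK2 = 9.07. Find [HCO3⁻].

α₁ = 1 / (1 + [H⁺]/K1 + K2/[H⁺]) = 1 / (1 + 10^-1.78 + 10^-1.30)
   = 1 / (1 + 0.016596 + 0.050119) = 1/1.0667 = 0.9375
[HCO3⁻] = α₁ × DIC = 0.9375 × 2.22 = 2.08 mmol/kg

[HCO3⁻] = 2.08 mmol/kg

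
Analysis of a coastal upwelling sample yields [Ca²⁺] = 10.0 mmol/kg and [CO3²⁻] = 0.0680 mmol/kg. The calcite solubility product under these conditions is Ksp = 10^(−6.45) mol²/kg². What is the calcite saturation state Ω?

Ω = 1.92

Ksp = 10^(−6.45) = 3.548×10^-7
Ω = [Ca²⁺][CO3²⁻]/Ksp = (10.0×10^-3)(0.0680×10^-3) / 3.548×10^-7 = 1.92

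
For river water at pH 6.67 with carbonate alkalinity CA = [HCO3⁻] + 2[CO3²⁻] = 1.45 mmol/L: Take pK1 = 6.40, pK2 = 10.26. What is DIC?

DIC = 2.23 mmol/L

CA = [HCO3⁻] + 2[CO3²⁻] = (α₁ + 2α₂)·DIC
At pH 6.67: [H⁺]/K1 = 10^-0.27 = 0.53703, K2/[H⁺] = 10^-3.59 = 0.00025704
α₁ = 1/(1 + 0.53703 + 0.00025704) = 1/1.5373 = 0.6505; α₂ = α₁·K2/[H⁺] = 0.0001672
α₁ + 2α₂ = 0.6508
DIC = CA / (α₁ + 2α₂) = 1.45 / 0.6508 = 2.23 mmol/L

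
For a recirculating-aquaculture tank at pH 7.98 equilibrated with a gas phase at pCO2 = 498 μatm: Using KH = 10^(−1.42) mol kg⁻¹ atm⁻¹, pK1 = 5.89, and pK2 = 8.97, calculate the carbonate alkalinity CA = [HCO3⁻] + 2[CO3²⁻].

CA = 2.81 mmol/kg

[CO2*] = KH · pCO2 = 10^(−1.42) × 498×10^-6 = 1.893×10^-5 mol/kg
α₀ = 1/(1 + K1/[H⁺] + K1K2/[H⁺]²) = 1/(1 + 10^+2.09 + 10^+1.10) = 0.007320
DIC = [CO2*]/α₀ = 1.893×10^-5 / 0.007320 = 2.587 mmol/kg
CA = (α₁ + 2α₂)·DIC = (0.9005 + 2×0.09215) × 2.587 = 2.81 mmol/kg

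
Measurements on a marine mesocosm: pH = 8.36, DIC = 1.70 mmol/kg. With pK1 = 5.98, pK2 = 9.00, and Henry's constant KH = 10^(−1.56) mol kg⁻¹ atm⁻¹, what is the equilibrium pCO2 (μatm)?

pCO2 = 209 μatm

α₀ = 1 / (1 + K1/[H⁺] + K1K2/[H⁺]²) = 1 / (1 + 10^+2.38 + 10^+1.74)
   = 1 / (1 + 239.88 + 54.954) = 1/295.84 = 0.003380
[CO2*] = α₀ × DIC = 0.003380 × 1.70 = 0.005746 mmol/kg = 5.746 μmol/kg
pCO2 = [CO2*]/KH = 5.746×10^-6 / 2.754×10^-2 = 209 μatm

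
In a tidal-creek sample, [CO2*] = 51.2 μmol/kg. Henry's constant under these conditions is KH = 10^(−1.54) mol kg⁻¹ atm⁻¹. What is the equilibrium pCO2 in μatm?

KH = 10^(−1.54) = 2.884×10^-2 mol kg⁻¹ atm⁻¹
pCO2 = [CO2*]/KH = 51.2×10^-6 / 2.884×10^-2 = 1.78×10^-3 atm = 1780 μatm

pCO2 = 1780 μatm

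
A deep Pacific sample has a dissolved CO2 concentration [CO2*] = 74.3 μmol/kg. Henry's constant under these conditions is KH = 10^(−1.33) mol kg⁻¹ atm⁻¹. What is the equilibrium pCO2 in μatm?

pCO2 = 1590 μatm

KH = 10^(−1.33) = 4.677×10^-2 mol kg⁻¹ atm⁻¹
pCO2 = [CO2*]/KH = 74.3×10^-6 / 4.677×10^-2 = 1.59×10^-3 atm = 1590 μatm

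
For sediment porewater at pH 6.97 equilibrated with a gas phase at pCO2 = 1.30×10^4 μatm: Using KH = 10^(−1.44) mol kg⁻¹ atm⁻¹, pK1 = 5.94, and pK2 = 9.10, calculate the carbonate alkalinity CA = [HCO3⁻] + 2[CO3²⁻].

CA = 5.13 mmol/kg

[CO2*] = KH · pCO2 = 10^(−1.44) × 1.30×10^4×10^-6 = 4.720×10^-4 mol/kg
α₀ = 1/(1 + K1/[H⁺] + K1K2/[H⁺]²) = 1/(1 + 10^+1.03 + 10^-1.10) = 0.08478
DIC = [CO2*]/α₀ = 4.720×10^-4 / 0.08478 = 5.567 mmol/kg
CA = (α₁ + 2α₂)·DIC = (0.9085 + 2×0.006735) × 5.567 = 5.13 mmol/kg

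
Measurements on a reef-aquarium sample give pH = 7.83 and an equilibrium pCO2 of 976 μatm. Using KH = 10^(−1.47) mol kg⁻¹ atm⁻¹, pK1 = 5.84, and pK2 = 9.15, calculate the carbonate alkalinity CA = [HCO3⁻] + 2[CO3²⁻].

[CO2*] = KH · pCO2 = 10^(−1.47) × 976×10^-6 = 3.307×10^-5 mol/kg
α₀ = 1/(1 + K1/[H⁺] + K1K2/[H⁺]²) = 1/(1 + 10^+1.99 + 10^+0.67) = 0.009671
DIC = [CO2*]/α₀ = 3.307×10^-5 / 0.009671 = 3.420 mmol/kg
CA = (α₁ + 2α₂)·DIC = (0.9451 + 2×0.04524) × 3.420 = 3.54 mmol/kg

CA = 3.54 mmol/kg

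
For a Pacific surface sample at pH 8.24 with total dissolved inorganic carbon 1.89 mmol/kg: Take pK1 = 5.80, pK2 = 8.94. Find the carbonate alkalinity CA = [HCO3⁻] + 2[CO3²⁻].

CA = 2.20 mmol/kg

CA = [HCO3⁻] + 2[CO3²⁻] = (α₁ + 2α₂)·DIC
At pH 8.24: [H⁺]/K1 = 10^-2.44 = 0.0036308, K2/[H⁺] = 10^-0.70 = 0.19953
α₁ = 1/(1 + 0.0036308 + 0.19953) = 1/1.2032 = 0.8311; α₂ = α₁·K2/[H⁺] = 0.1658
α₁ + 2α₂ = 1.1628
CA = 1.1628 × 1.89 = 2.20 mmol/kg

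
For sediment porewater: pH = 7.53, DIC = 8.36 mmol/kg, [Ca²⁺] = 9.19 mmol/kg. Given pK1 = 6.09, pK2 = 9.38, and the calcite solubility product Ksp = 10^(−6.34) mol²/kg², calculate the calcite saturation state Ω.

Ω = 2.26

α₂ = 1 / (1 + [H⁺]/K2 + [H⁺]²/(K1K2)) = 1 / (1 + 10^+1.85 + 10^+0.41)
   = 1 / (1 + 70.795 + 2.5704) = 1/74.365 = 0.01345
[CO3²⁻] = α₂ × DIC = 0.01345 × 8.36 = 0.1124 mmol/kg
Ksp = 10^(−6.34) = 4.571×10^-7
Ω = [Ca²⁺][CO3²⁻]/Ksp = (9.19×10^-3)(1.124×10^-4) / 4.571×10^-7 = 2.26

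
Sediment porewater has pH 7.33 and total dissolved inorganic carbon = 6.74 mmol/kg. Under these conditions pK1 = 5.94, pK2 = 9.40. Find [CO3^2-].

α₂ = 1 / (1 + [H⁺]/K2 + [H⁺]²/(K1K2)) = 1 / (1 + 10^+2.07 + 10^+0.68)
   = 1 / (1 + 117.49 + 4.7863) = 1/123.28 = 0.008112
[CO3²⁻] = α₂ × DIC = 0.008112 × 6.74 = 0.0547 mmol/kg

[CO3²⁻] = 0.0547 mmol/kg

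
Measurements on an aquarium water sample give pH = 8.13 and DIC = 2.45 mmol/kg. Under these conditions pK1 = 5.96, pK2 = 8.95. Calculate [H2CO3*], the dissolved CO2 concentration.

α₀ = 1 / (1 + K1/[H⁺] + K1K2/[H⁺]²) = 1 / (1 + 10^+2.17 + 10^+1.35)
   = 1 / (1 + 147.91 + 22.387) = 1/171.30 = 0.005838
[CO2*] = α₀ × DIC = 0.005838 × 2.45 = 0.0143 mmol/kg = 14.3 μmol/kg

[CO2*] = 14.3 μmol/kg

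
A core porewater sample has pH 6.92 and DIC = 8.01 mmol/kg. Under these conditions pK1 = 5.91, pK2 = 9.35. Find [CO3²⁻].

[CO3²⁻] = 0.0270 mmol/kg

α₂ = 1 / (1 + [H⁺]/K2 + [H⁺]²/(K1K2)) = 1 / (1 + 10^+2.43 + 10^+1.42)
   = 1 / (1 + 269.15 + 26.303) = 1/296.46 = 0.003373
[CO3²⁻] = α₂ × DIC = 0.003373 × 8.01 = 0.0270 mmol/kg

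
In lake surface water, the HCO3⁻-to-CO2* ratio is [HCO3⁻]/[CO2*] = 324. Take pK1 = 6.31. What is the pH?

From K1 = [H⁺][HCO3⁻]/[CO2*]:  pH = pK1 + log₁₀([HCO3⁻]/[CO2*])
log₁₀(324) = +2.511
pH = 6.31 + (+2.511) = 8.82

pH = 8.82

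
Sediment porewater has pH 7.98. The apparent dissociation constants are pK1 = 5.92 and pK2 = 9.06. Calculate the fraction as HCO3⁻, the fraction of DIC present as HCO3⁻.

α₁ = 0.916

α₁ = 1 / (1 + [H⁺]/K1 + K2/[H⁺]) = 1 / (1 + 10^-2.06 + 10^-1.08)
   = 1 / (1 + 0.0087096 + 0.083176) = 1/1.0919 = 0.9158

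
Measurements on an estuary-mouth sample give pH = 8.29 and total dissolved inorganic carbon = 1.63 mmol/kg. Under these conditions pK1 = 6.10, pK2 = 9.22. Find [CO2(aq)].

[CO2*] = 9.36 μmol/kg

α₀ = 1 / (1 + K1/[H⁺] + K1K2/[H⁺]²) = 1 / (1 + 10^+2.19 + 10^+1.26)
   = 1 / (1 + 154.88 + 18.197) = 1/174.08 = 0.005745
[CO2*] = α₀ × DIC = 0.005745 × 1.63 = 0.00936 mmol/kg = 9.36 μmol/kg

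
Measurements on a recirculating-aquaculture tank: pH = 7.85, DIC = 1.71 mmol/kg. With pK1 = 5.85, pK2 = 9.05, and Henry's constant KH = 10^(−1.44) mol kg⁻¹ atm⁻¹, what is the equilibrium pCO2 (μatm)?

α₀ = 1 / (1 + K1/[H⁺] + K1K2/[H⁺]²) = 1 / (1 + 10^+2.00 + 10^+0.80)
   = 1 / (1 + 100.00 + 6.3096) = 1/107.31 = 0.009319
[CO2*] = α₀ × DIC = 0.009319 × 1.71 = 0.01594 mmol/kg = 15.94 μmol/kg
pCO2 = [CO2*]/KH = 1.594×10^-5 / 3.631×10^-2 = 439 μatm

pCO2 = 439 μatm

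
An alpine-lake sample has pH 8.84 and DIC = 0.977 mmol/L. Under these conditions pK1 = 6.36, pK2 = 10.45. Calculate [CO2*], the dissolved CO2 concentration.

[CO2*] = 3.15 μmol/L

α₀ = 1 / (1 + K1/[H⁺] + K1K2/[H⁺]²) = 1 / (1 + 10^+2.48 + 10^+0.87)
   = 1 / (1 + 302.00 + 7.4131) = 1/310.41 = 0.003222
[CO2*] = α₀ × DIC = 0.003222 × 0.977 = 0.00315 mmol/L = 3.15 μmol/L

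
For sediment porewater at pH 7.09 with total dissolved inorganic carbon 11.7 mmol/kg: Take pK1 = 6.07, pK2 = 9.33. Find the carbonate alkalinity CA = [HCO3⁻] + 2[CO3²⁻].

CA = 10.7 mmol/kg

CA = [HCO3⁻] + 2[CO3²⁻] = (α₁ + 2α₂)·DIC
At pH 7.09: [H⁺]/K1 = 10^-1.02 = 0.095499, K2/[H⁺] = 10^-2.24 = 0.0057544
α₁ = 1/(1 + 0.095499 + 0.0057544) = 1/1.1013 = 0.9081; α₂ = α₁·K2/[H⁺] = 0.005225
α₁ + 2α₂ = 0.9185
CA = 0.9185 × 11.7 = 10.7 mmol/kg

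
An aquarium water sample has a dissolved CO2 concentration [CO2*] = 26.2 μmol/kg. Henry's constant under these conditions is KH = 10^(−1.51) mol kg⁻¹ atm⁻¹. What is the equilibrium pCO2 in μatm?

pCO2 = 848 μatm

KH = 10^(−1.51) = 3.090×10^-2 mol kg⁻¹ atm⁻¹
pCO2 = [CO2*]/KH = 26.2×10^-6 / 3.090×10^-2 = 8.48×10^-4 atm = 848 μatm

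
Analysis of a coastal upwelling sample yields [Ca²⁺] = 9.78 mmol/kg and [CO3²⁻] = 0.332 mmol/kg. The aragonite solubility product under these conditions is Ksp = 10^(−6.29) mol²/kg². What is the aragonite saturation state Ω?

Ω = 6.33

Ksp = 10^(−6.29) = 5.129×10^-7
Ω = [Ca²⁺][CO3²⁻]/Ksp = (9.78×10^-3)(0.332×10^-3) / 5.129×10^-7 = 6.33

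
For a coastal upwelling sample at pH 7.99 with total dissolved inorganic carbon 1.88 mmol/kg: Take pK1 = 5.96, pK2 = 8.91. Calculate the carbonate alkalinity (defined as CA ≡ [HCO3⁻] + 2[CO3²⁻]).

CA = [HCO3⁻] + 2[CO3²⁻] = (α₁ + 2α₂)·DIC
At pH 7.99: [H⁺]/K1 = 10^-2.03 = 0.0093325, K2/[H⁺] = 10^-0.92 = 0.12023
α₁ = 1/(1 + 0.0093325 + 0.12023) = 1/1.1296 = 0.8853; α₂ = α₁·K2/[H⁺] = 0.1064
α₁ + 2α₂ = 1.0982
CA = 1.0982 × 1.88 = 2.06 mmol/kg

CA = 2.06 mmol/kg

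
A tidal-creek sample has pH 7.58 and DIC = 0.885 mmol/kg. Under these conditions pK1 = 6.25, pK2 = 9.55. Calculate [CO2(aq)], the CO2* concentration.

α₀ = 1 / (1 + K1/[H⁺] + K1K2/[H⁺]²) = 1 / (1 + 10^+1.33 + 10^-0.64)
   = 1 / (1 + 21.380 + 0.22909) = 1/22.609 = 0.04423
[CO2*] = α₀ × DIC = 0.04423 × 0.885 = 0.0391 mmol/kg

[CO2*] = 0.0391 mmol/kg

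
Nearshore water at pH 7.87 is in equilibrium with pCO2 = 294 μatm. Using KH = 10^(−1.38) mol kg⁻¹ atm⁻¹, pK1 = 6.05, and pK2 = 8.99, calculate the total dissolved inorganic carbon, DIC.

[CO2*] = KH · pCO2 = 10^(−1.38) × 294×10^-6 = 1.226×10^-5 mol/kg
α₀ = 1/(1 + K1/[H⁺] + K1K2/[H⁺]²) = 1/(1 + 10^+1.82 + 10^+0.70) = 0.01387
DIC = [CO2*]/α₀ = 1.226×10^-5 / 0.01387 = 0.883 mmol/kg

DIC = 0.883 mmol/kg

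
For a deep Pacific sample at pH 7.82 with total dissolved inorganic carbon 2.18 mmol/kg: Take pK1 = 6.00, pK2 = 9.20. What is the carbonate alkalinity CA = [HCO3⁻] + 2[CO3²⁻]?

CA = 2.23 mmol/kg

CA = [HCO3⁻] + 2[CO3²⁻] = (α₁ + 2α₂)·DIC
At pH 7.82: [H⁺]/K1 = 10^-1.82 = 0.015136, K2/[H⁺] = 10^-1.38 = 0.041687
α₁ = 1/(1 + 0.015136 + 0.041687) = 1/1.0568 = 0.9462; α₂ = α₁·K2/[H⁺] = 0.03945
α₁ + 2α₂ = 1.0251
CA = 1.0251 × 2.18 = 2.23 mmol/kg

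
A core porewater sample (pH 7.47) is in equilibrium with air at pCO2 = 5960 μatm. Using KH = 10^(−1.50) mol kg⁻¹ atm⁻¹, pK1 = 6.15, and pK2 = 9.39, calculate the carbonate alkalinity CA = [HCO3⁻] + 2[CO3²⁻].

[CO2*] = KH · pCO2 = 10^(−1.50) × 5960×10^-6 = 1.885×10^-4 mol/kg
α₀ = 1/(1 + K1/[H⁺] + K1K2/[H⁺]²) = 1/(1 + 10^+1.32 + 10^-0.60) = 0.04516
DIC = [CO2*]/α₀ = 1.885×10^-4 / 0.04516 = 4.174 mmol/kg
CA = (α₁ + 2α₂)·DIC = (0.9435 + 2×0.01134) × 4.174 = 4.03 mmol/kg

CA = 4.03 mmol/kg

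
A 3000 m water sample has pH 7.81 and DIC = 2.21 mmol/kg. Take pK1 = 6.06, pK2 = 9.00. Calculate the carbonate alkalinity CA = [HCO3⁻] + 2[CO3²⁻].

CA = [HCO3⁻] + 2[CO3²⁻] = (α₁ + 2α₂)·DIC
At pH 7.81: [H⁺]/K1 = 10^-1.75 = 0.017783, K2/[H⁺] = 10^-1.19 = 0.064565
α₁ = 1/(1 + 0.017783 + 0.064565) = 1/1.0823 = 0.9239; α₂ = α₁·K2/[H⁺] = 0.05965
α₁ + 2α₂ = 1.0432
CA = 1.0432 × 2.21 = 2.31 mmol/kg

CA = 2.31 mmol/kg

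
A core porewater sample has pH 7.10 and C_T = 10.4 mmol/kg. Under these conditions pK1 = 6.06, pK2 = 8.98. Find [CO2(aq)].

α₀ = 1 / (1 + K1/[H⁺] + K1K2/[H⁺]²) = 1 / (1 + 10^+1.04 + 10^-0.84)
   = 1 / (1 + 10.965 + 0.14454) = 1/12.109 = 0.08258
[CO2*] = α₀ × DIC = 0.08258 × 10.4 = 0.859 mmol/kg

[CO2*] = 0.859 mmol/kg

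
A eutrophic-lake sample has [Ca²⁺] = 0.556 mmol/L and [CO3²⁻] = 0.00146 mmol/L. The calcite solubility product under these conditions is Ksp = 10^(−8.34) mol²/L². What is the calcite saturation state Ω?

Ω = 0.178

Ksp = 10^(−8.34) = 4.571×10^-9
Ω = [Ca²⁺][CO3²⁻]/Ksp = (0.556×10^-3)(0.00146×10^-3) / 4.571×10^-9 = 0.178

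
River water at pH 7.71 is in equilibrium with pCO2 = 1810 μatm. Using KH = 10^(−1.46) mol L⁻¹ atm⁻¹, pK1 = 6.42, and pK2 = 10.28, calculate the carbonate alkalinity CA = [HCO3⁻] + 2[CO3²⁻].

CA = 1.23 mmol/L

[CO2*] = KH · pCO2 = 10^(−1.46) × 1810×10^-6 = 6.276×10^-5 mol/L
α₀ = 1/(1 + K1/[H⁺] + K1K2/[H⁺]²) = 1/(1 + 10^+1.29 + 10^-1.28) = 0.04866
DIC = [CO2*]/α₀ = 6.276×10^-5 / 0.04866 = 1.290 mmol/L
CA = (α₁ + 2α₂)·DIC = (0.9488 + 2×0.002554) × 1.290 = 1.23 mmol/L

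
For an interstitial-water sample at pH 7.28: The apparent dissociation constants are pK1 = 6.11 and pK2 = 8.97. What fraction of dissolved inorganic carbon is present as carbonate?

α₂ = 0.0188

α₂ = 1 / (1 + [H⁺]/K2 + [H⁺]²/(K1K2)) = 1 / (1 + 10^+1.69 + 10^+0.52)
   = 1 / (1 + 48.978 + 3.3113) = 1/53.289 = 0.01877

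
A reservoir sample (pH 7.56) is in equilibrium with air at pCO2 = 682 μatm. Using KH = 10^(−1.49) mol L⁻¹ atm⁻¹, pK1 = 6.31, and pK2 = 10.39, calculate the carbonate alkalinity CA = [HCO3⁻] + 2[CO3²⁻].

CA = 0.394 mmol/L

[CO2*] = KH · pCO2 = 10^(−1.49) × 682×10^-6 = 2.207×10^-5 mol/L
α₀ = 1/(1 + K1/[H⁺] + K1K2/[H⁺]²) = 1/(1 + 10^+1.25 + 10^-1.58) = 0.05317
DIC = [CO2*]/α₀ = 2.207×10^-5 / 0.05317 = 0.4151 mmol/L
CA = (α₁ + 2α₂)·DIC = (0.9454 + 2×0.001398) × 0.4151 = 0.394 mmol/L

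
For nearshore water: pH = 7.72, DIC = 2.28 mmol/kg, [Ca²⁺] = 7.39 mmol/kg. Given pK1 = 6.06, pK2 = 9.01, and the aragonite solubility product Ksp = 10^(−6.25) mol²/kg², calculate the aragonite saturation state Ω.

α₂ = 1 / (1 + [H⁺]/K2 + [H⁺]²/(K1K2)) = 1 / (1 + 10^+1.29 + 10^-0.37)
   = 1 / (1 + 19.498 + 0.42658) = 1/20.925 = 0.04779
[CO3²⁻] = α₂ × DIC = 0.04779 × 2.28 = 0.1090 mmol/kg
Ksp = 10^(−6.25) = 5.623×10^-7
Ω = [Ca²⁺][CO3²⁻]/Ksp = (7.39×10^-3)(1.090×10^-4) / 5.623×10^-7 = 1.43

Ω = 1.43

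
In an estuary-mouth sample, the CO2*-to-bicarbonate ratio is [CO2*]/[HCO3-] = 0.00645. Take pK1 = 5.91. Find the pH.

pH = 8.10

From K1 = [H⁺][HCO3-]/[CO2*]:  pH = pK1 − log₁₀([CO2*]/[HCO3-])
log₁₀(0.00645) = -2.190
pH = 5.91 − (-2.190) = 8.10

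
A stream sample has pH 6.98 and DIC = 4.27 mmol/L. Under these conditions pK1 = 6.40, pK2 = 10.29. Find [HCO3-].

α₁ = 1 / (1 + [H⁺]/K1 + K2/[H⁺]) = 1 / (1 + 10^-0.58 + 10^-3.31)
   = 1 / (1 + 0.26303 + 0.00048978) = 1/1.2635 = 0.7914
[HCO3⁻] = α₁ × DIC = 0.7914 × 4.27 = 3.38 mmol/L

[HCO3⁻] = 3.38 mmol/L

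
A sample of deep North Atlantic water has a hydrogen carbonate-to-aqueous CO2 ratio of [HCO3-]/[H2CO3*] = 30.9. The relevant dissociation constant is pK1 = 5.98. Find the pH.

pH = 7.47

From K1 = [H⁺][HCO3-]/[H2CO3*]:  pH = pK1 + log₁₀([HCO3-]/[H2CO3*])
log₁₀(30.9) = +1.490
pH = 5.98 + (+1.490) = 7.47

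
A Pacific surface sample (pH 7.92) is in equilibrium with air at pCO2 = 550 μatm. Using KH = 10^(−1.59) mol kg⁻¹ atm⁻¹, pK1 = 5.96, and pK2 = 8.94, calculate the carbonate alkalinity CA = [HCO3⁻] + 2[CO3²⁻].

[CO2*] = KH · pCO2 = 10^(−1.59) × 550×10^-6 = 1.414×10^-5 mol/kg
α₀ = 1/(1 + K1/[H⁺] + K1K2/[H⁺]²) = 1/(1 + 10^+1.96 + 10^+0.94) = 0.009910
DIC = [CO2*]/α₀ = 1.414×10^-5 / 0.009910 = 1.427 mmol/kg
CA = (α₁ + 2α₂)·DIC = (0.9038 + 2×0.08631) × 1.427 = 1.54 mmol/kg

CA = 1.54 mmol/kg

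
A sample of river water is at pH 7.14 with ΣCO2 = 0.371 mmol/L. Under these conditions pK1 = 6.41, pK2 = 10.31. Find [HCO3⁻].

α₁ = 1 / (1 + [H⁺]/K1 + K2/[H⁺]) = 1 / (1 + 10^-0.73 + 10^-3.17)
   = 1 / (1 + 0.18621 + 0.00067608) = 1/1.1869 = 0.8425
[HCO3⁻] = α₁ × DIC = 0.8425 × 0.371 = 0.313 mmol/L

[HCO3⁻] = 0.313 mmol/L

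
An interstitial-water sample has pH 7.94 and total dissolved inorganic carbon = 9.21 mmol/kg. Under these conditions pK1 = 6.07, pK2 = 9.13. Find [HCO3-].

α₁ = 1 / (1 + [H⁺]/K1 + K2/[H⁺]) = 1 / (1 + 10^-1.87 + 10^-1.19)
   = 1 / (1 + 0.013490 + 0.064565) = 1/1.0781 = 0.9276
[HCO3⁻] = α₁ × DIC = 0.9276 × 9.21 = 8.54 mmol/kg

[HCO3⁻] = 8.54 mmol/kg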